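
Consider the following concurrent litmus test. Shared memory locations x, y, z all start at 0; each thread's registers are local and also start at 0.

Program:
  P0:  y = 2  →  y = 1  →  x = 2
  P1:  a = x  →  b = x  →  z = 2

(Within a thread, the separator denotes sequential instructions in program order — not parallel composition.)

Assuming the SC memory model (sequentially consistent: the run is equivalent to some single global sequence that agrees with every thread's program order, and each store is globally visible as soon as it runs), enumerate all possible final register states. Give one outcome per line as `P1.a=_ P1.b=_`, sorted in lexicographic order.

outcome vector order: (P1.a,P1.b)
|SC outcomes| = 3

P1.a=0 P1.b=0
P1.a=0 P1.b=2
P1.a=2 P1.b=2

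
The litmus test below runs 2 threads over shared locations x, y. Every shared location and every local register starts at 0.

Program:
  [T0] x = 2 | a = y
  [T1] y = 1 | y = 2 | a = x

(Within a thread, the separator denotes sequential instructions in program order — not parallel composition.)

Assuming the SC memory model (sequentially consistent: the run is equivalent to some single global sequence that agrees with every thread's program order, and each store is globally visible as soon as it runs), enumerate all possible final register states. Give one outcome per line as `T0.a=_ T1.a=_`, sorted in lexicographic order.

T0.a=0 T1.a=2
T0.a=1 T1.a=2
T0.a=2 T1.a=0
T0.a=2 T1.a=2

outcome vector order: (T0.a,T1.a)
|SC outcomes| = 4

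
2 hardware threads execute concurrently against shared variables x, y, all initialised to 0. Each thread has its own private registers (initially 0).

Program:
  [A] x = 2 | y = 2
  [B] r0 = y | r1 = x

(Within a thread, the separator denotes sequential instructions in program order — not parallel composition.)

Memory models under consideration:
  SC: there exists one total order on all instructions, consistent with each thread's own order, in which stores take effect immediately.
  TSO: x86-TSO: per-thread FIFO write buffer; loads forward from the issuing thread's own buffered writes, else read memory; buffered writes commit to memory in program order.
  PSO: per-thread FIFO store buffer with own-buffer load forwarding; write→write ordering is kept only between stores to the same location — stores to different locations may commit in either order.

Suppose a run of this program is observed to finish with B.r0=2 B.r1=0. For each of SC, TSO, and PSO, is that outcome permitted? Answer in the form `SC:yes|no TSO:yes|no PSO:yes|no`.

SC:no TSO:no PSO:yes

outcome vector order: (B.r0,B.r1)
under SC → <0 0>; <0 2>; <2 2>
under TSO → <0 0>; <0 2>; <2 2>
under PSO → <0 0>; <0 2>; <2 0>; <2 2>
target <2 0> ∈ {PSO}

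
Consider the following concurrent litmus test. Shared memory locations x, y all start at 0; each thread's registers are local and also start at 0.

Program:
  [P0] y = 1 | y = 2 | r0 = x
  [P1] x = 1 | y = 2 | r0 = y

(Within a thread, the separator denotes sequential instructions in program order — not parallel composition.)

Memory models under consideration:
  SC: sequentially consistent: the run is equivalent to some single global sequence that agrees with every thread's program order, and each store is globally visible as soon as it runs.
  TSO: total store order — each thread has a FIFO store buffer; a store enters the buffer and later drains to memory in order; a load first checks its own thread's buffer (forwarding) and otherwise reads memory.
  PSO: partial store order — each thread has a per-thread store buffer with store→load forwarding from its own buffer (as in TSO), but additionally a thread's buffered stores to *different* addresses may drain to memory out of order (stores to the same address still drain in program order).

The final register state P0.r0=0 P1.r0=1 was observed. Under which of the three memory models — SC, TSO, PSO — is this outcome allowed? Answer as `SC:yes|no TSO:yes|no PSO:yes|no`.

outcome vector order: (P0.r0,P1.r0)
SC: 3 outcomes — {(0,2), (1,1), (1,2)}
TSO: 4 outcomes — {(0,1), (0,2), (1,1), (1,2)}
PSO: 4 outcomes — {(0,1), (0,2), (1,1), (1,2)}
target (0,1) ∈ {TSO,PSO}

SC:no TSO:yes PSO:yes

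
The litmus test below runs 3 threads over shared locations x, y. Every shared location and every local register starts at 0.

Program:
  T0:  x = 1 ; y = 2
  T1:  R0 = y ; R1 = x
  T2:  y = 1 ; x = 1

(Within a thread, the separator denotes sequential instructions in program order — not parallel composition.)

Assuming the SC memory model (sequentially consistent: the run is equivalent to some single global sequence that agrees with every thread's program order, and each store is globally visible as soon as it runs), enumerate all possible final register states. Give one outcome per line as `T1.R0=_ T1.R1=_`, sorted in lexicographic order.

outcome vector order: (T1.R0,T1.R1)
|SC outcomes| = 5

T1.R0=0 T1.R1=0
T1.R0=0 T1.R1=1
T1.R0=1 T1.R1=0
T1.R0=1 T1.R1=1
T1.R0=2 T1.R1=1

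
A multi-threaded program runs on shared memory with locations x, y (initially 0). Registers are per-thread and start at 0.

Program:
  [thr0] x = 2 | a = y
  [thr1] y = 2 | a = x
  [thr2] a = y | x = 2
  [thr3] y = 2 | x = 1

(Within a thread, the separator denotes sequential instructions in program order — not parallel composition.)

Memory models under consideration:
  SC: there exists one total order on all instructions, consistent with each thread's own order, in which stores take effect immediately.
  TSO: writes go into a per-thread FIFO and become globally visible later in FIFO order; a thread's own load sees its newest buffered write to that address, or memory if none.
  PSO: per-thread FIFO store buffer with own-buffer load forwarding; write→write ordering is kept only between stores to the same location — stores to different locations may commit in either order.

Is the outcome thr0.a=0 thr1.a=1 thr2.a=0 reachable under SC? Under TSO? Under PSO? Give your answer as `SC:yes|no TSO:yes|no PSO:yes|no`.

outcome vector order: (thr0.a,thr1.a,thr2.a)
SC: 10 outcomes — {010, 012, 020, 022, 200, 202, 210, 212, 220, 222}
TSO: 12 outcomes — {000, 002, 010, 012, 020, 022, 200, 202, 210, 212, 220, 222}
PSO: 12 outcomes — {000, 002, 010, 012, 020, 022, 200, 202, 210, 212, 220, 222}
target 010 ∈ {SC,TSO,PSO}

SC:yes TSO:yes PSO:yes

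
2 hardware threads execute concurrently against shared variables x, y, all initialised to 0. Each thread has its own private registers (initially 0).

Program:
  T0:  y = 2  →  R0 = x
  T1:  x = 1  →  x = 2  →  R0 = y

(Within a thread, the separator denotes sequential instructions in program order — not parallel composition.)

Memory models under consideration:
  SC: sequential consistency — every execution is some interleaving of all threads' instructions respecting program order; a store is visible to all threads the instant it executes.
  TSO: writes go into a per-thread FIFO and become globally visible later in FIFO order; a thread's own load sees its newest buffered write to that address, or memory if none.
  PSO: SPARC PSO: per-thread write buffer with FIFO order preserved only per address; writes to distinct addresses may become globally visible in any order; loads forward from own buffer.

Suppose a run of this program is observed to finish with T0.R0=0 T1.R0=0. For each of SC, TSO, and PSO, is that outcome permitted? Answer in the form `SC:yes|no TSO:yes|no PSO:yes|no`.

SC:no TSO:yes PSO:yes

outcome vector order: (T0.R0,T1.R0)
[SC] allowed = {<0 2>; <1 2>; <2 0>; <2 2>}
[TSO] allowed = {<0 0>; <0 2>; <1 0>; <1 2>; <2 0>; <2 2>}
[PSO] allowed = {<0 0>; <0 2>; <1 0>; <1 2>; <2 0>; <2 2>}
target <0 0> ∈ {TSO,PSO}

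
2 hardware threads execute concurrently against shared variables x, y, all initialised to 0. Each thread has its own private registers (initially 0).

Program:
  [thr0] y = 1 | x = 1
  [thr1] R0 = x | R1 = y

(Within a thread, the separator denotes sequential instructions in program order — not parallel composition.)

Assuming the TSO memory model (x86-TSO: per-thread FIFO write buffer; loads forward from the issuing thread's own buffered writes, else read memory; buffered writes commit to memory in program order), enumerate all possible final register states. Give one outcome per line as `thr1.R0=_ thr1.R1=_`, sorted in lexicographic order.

thr1.R0=0 thr1.R1=0
thr1.R0=0 thr1.R1=1
thr1.R0=1 thr1.R1=1

outcome vector order: (thr1.R0,thr1.R1)
|TSO outcomes| = 3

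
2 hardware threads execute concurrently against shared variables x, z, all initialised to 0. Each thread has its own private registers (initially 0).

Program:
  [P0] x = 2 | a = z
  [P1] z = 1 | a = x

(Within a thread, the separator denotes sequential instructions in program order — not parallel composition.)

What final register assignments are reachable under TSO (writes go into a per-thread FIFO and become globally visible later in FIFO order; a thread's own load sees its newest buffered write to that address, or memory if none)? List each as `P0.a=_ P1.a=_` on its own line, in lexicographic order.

P0.a=0 P1.a=0
P0.a=0 P1.a=2
P0.a=1 P1.a=0
P0.a=1 P1.a=2

outcome vector order: (P0.a,P1.a)
|TSO outcomes| = 4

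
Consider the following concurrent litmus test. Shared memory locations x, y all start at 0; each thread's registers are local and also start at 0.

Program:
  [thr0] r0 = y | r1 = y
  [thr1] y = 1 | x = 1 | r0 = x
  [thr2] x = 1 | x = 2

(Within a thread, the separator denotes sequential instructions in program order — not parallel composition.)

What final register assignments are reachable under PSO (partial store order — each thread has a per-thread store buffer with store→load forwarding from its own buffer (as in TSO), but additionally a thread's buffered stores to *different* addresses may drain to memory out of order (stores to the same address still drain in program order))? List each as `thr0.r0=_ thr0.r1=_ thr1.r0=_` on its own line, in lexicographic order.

outcome vector order: (thr0.r0,thr0.r1,thr1.r0)
|PSO outcomes| = 6

thr0.r0=0 thr0.r1=0 thr1.r0=1
thr0.r0=0 thr0.r1=0 thr1.r0=2
thr0.r0=0 thr0.r1=1 thr1.r0=1
thr0.r0=0 thr0.r1=1 thr1.r0=2
thr0.r0=1 thr0.r1=1 thr1.r0=1
thr0.r0=1 thr0.r1=1 thr1.r0=2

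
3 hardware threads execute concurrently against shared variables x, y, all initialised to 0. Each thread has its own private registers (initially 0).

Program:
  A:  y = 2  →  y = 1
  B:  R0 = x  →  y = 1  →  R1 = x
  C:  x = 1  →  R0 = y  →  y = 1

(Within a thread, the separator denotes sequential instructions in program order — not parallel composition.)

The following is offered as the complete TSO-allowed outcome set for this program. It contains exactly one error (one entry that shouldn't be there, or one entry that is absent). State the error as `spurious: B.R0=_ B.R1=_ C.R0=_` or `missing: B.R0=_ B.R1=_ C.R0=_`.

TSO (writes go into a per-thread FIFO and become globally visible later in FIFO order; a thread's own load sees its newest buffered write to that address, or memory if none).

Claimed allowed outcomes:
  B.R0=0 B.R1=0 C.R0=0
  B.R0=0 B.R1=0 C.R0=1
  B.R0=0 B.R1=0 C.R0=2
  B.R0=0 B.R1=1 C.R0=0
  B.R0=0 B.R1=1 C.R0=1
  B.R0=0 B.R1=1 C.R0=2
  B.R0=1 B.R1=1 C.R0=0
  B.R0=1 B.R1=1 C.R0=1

missing: B.R0=1 B.R1=1 C.R0=2

outcome vector order: (B.R0,B.R1,C.R0)
TSO (9): 0/0/0 0/0/1 0/0/2 0/1/0 0/1/1 0/1/2 1/1/0 1/1/1 1/1/2
TSO∖claimed = {1/1/2}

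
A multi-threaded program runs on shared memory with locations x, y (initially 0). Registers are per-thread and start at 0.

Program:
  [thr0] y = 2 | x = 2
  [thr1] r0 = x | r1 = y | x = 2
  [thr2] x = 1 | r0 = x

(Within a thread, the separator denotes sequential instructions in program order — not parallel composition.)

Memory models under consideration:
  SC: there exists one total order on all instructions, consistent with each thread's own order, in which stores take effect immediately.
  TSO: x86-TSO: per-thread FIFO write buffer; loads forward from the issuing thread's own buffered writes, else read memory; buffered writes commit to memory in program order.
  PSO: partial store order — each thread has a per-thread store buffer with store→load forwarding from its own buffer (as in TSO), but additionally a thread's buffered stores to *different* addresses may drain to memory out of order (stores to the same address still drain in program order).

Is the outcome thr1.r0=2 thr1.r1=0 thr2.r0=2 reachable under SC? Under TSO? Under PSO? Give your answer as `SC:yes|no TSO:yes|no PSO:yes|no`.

SC:no TSO:no PSO:yes

outcome vector order: (thr1.r0,thr1.r1,thr2.r0)
under SC → 0/0/1, 0/0/2, 0/2/1, 0/2/2, 1/0/1, 1/0/2, 1/2/1, 1/2/2, 2/2/1, 2/2/2
under TSO → 0/0/1, 0/0/2, 0/2/1, 0/2/2, 1/0/1, 1/0/2, 1/2/1, 1/2/2, 2/2/1, 2/2/2
under PSO → 0/0/1, 0/0/2, 0/2/1, 0/2/2, 1/0/1, 1/0/2, 1/2/1, 1/2/2, 2/0/1, 2/0/2, 2/2/1, 2/2/2
target 2/0/2 ∈ {PSO}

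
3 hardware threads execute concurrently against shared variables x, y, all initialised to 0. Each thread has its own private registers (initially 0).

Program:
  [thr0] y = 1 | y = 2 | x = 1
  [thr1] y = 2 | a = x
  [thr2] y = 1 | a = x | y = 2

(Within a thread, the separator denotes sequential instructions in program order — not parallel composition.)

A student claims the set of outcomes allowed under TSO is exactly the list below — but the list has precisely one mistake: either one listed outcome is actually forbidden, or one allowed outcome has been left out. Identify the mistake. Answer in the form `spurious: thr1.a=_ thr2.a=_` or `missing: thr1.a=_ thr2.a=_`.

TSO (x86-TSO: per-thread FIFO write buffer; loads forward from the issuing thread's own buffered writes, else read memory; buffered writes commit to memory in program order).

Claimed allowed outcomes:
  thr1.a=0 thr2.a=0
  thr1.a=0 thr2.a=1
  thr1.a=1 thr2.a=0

outcome vector order: (thr1.a,thr2.a)
under TSO → 00, 01, 10, 11
TSO∖claimed = {11}

missing: thr1.a=1 thr2.a=1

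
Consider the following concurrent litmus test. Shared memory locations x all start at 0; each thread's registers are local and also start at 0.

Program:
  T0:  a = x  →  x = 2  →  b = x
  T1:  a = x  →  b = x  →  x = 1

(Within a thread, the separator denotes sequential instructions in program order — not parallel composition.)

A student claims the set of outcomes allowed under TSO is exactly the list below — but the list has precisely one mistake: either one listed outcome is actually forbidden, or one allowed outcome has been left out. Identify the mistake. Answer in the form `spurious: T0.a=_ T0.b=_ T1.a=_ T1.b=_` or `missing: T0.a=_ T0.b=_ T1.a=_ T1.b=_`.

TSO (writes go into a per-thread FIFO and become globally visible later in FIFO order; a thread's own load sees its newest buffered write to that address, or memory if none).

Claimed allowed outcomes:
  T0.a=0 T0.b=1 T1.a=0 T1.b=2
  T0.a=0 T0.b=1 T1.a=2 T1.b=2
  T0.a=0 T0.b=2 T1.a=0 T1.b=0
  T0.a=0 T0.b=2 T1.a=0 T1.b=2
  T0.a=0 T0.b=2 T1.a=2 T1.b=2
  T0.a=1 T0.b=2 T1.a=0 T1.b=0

outcome vector order: (T0.a,T0.b,T1.a,T1.b)
under TSO → 0100; 0102; 0122; 0200; 0202; 0222; 1200
TSO∖claimed = {0100}

missing: T0.a=0 T0.b=1 T1.a=0 T1.b=0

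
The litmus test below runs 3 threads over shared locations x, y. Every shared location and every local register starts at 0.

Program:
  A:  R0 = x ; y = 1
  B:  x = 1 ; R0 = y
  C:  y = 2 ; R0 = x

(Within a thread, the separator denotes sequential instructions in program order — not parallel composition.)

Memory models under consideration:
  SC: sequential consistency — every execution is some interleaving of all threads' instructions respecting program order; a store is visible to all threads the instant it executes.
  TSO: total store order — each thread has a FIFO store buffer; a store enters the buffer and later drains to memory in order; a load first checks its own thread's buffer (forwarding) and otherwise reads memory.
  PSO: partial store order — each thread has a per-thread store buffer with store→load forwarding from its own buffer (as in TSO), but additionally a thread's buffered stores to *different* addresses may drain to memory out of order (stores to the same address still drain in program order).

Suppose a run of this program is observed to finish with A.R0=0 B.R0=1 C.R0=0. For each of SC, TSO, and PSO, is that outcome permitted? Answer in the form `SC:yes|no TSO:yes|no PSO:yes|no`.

SC:yes TSO:yes PSO:yes

outcome vector order: (A.R0,B.R0,C.R0)
[SC] allowed = {<0 0 1> <0 1 0> <0 1 1> <0 2 0> <0 2 1> <1 0 1> <1 1 0> <1 1 1> <1 2 0> <1 2 1>}
[TSO] allowed = {<0 0 0> <0 0 1> <0 1 0> <0 1 1> <0 2 0> <0 2 1> <1 0 0> <1 0 1> <1 1 0> <1 1 1> <1 2 0> <1 2 1>}
[PSO] allowed = {<0 0 0> <0 0 1> <0 1 0> <0 1 1> <0 2 0> <0 2 1> <1 0 0> <1 0 1> <1 1 0> <1 1 1> <1 2 0> <1 2 1>}
target <0 1 0> ∈ {SC,TSO,PSO}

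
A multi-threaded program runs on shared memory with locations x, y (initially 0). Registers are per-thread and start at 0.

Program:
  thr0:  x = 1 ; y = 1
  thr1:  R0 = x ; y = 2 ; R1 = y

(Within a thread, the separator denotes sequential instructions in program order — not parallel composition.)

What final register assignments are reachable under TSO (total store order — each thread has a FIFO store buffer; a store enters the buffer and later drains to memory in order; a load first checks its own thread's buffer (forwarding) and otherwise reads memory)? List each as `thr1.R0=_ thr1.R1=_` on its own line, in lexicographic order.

outcome vector order: (thr1.R0,thr1.R1)
|TSO outcomes| = 4

thr1.R0=0 thr1.R1=1
thr1.R0=0 thr1.R1=2
thr1.R0=1 thr1.R1=1
thr1.R0=1 thr1.R1=2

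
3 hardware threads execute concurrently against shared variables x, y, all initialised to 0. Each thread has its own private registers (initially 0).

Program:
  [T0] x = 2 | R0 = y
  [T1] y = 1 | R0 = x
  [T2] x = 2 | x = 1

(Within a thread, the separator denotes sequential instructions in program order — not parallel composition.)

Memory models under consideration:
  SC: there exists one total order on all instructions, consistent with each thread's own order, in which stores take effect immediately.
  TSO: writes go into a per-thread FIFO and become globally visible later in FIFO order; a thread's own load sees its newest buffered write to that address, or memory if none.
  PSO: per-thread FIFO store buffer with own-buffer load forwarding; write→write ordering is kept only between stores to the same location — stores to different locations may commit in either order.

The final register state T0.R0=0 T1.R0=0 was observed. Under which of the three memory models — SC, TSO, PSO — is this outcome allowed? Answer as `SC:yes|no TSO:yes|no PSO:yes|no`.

SC:no TSO:yes PSO:yes

outcome vector order: (T0.R0,T1.R0)
[SC] allowed = {01; 02; 10; 11; 12}
[TSO] allowed = {00; 01; 02; 10; 11; 12}
[PSO] allowed = {00; 01; 02; 10; 11; 12}
target 00 ∈ {TSO,PSO}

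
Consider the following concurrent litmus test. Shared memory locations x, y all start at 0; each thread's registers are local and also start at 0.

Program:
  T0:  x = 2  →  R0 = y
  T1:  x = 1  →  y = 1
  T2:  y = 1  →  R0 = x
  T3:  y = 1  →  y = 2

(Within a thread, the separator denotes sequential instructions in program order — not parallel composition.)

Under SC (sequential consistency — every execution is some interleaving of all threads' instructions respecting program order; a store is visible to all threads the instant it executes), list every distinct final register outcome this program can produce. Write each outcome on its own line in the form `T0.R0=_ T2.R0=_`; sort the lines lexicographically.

outcome vector order: (T0.R0,T2.R0)
|SC outcomes| = 8

T0.R0=0 T2.R0=1
T0.R0=0 T2.R0=2
T0.R0=1 T2.R0=0
T0.R0=1 T2.R0=1
T0.R0=1 T2.R0=2
T0.R0=2 T2.R0=0
T0.R0=2 T2.R0=1
T0.R0=2 T2.R0=2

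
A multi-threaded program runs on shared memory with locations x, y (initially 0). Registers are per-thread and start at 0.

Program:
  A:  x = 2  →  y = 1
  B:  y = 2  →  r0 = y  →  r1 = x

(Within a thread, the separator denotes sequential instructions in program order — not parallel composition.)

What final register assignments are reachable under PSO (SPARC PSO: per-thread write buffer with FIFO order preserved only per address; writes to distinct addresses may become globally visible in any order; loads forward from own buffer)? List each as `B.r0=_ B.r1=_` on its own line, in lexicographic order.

B.r0=1 B.r1=0
B.r0=1 B.r1=2
B.r0=2 B.r1=0
B.r0=2 B.r1=2

outcome vector order: (B.r0,B.r1)
|PSO outcomes| = 4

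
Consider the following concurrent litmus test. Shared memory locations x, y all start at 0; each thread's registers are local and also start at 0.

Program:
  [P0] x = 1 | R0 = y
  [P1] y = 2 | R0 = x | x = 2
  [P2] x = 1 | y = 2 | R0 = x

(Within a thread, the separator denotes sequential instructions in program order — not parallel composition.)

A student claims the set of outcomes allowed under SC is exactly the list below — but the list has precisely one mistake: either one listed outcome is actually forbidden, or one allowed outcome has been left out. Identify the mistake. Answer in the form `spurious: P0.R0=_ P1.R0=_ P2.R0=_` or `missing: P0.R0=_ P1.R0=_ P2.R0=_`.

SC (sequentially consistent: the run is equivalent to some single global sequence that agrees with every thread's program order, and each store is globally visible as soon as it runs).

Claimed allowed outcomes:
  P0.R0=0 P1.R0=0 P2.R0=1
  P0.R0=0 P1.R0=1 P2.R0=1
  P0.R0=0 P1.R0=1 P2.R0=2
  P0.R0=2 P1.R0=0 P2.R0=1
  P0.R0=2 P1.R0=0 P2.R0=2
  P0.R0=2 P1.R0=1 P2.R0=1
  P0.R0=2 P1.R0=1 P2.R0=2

spurious: P0.R0=0 P1.R0=0 P2.R0=1

outcome vector order: (P0.R0,P1.R0,P2.R0)
SC: 6 outcomes — {<0 1 1> <0 1 2> <2 0 1> <2 0 2> <2 1 1> <2 1 2>}
claimed∖SC = {<0 0 1>}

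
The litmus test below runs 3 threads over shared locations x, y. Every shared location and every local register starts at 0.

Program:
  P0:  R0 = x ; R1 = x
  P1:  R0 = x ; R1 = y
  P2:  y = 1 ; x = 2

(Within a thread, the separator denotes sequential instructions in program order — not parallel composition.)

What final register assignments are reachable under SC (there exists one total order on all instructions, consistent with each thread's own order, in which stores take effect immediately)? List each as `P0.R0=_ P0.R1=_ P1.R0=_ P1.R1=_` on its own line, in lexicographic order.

P0.R0=0 P0.R1=0 P1.R0=0 P1.R1=0
P0.R0=0 P0.R1=0 P1.R0=0 P1.R1=1
P0.R0=0 P0.R1=0 P1.R0=2 P1.R1=1
P0.R0=0 P0.R1=2 P1.R0=0 P1.R1=0
P0.R0=0 P0.R1=2 P1.R0=0 P1.R1=1
P0.R0=0 P0.R1=2 P1.R0=2 P1.R1=1
P0.R0=2 P0.R1=2 P1.R0=0 P1.R1=0
P0.R0=2 P0.R1=2 P1.R0=0 P1.R1=1
P0.R0=2 P0.R1=2 P1.R0=2 P1.R1=1

outcome vector order: (P0.R0,P0.R1,P1.R0,P1.R1)
|SC outcomes| = 9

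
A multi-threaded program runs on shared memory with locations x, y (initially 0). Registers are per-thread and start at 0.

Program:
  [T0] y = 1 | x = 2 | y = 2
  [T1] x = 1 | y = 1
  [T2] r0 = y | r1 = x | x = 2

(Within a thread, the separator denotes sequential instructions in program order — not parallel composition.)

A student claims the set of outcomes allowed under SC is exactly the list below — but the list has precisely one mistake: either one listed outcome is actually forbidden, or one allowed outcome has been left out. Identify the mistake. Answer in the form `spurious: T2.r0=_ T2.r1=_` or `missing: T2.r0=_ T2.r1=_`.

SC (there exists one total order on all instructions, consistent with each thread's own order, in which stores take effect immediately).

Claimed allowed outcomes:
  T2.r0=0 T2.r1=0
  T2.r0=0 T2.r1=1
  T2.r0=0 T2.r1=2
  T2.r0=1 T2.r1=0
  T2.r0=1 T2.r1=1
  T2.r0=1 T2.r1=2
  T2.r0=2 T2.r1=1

missing: T2.r0=2 T2.r1=2

outcome vector order: (T2.r0,T2.r1)
under SC → (0,0); (0,1); (0,2); (1,0); (1,1); (1,2); (2,1); (2,2)
SC∖claimed = {(2,2)}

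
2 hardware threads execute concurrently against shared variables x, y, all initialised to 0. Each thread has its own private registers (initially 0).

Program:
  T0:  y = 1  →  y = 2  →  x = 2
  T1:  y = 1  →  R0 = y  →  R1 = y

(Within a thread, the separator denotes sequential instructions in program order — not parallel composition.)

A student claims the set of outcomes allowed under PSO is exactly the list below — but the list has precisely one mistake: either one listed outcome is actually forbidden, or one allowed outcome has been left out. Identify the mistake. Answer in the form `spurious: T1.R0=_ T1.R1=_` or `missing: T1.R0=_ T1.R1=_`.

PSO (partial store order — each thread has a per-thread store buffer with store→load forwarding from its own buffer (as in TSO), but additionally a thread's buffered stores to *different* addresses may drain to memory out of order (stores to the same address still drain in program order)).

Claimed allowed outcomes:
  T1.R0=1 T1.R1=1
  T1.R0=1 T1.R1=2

outcome vector order: (T1.R0,T1.R1)
under PSO → <1 1>, <1 2>, <2 2>
PSO∖claimed = {<2 2>}

missing: T1.R0=2 T1.R1=2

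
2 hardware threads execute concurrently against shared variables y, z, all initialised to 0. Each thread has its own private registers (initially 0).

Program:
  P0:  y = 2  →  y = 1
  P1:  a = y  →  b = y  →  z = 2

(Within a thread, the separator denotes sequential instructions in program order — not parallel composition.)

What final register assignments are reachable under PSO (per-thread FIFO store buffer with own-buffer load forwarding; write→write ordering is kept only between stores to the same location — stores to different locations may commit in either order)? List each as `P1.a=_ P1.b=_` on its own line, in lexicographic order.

outcome vector order: (P1.a,P1.b)
|PSO outcomes| = 6

P1.a=0 P1.b=0
P1.a=0 P1.b=1
P1.a=0 P1.b=2
P1.a=1 P1.b=1
P1.a=2 P1.b=1
P1.a=2 P1.b=2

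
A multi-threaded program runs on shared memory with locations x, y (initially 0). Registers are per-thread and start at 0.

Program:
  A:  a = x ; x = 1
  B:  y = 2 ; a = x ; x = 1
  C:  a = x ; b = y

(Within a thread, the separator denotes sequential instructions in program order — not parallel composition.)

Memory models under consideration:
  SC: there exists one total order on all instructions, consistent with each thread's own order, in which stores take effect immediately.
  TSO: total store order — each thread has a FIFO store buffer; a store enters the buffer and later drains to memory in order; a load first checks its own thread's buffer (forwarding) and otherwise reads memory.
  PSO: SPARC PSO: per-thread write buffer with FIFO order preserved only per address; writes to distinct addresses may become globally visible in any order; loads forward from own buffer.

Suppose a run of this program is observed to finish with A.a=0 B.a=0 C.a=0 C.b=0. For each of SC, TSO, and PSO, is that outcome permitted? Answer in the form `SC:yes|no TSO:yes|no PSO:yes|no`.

SC:yes TSO:yes PSO:yes

outcome vector order: (A.a,B.a,C.a,C.b)
under SC → <0 0 0 0>; <0 0 0 2>; <0 0 1 2>; <0 1 0 0>; <0 1 0 2>; <0 1 1 0>; <0 1 1 2>; <1 0 0 0>; <1 0 0 2>; <1 0 1 2>
under TSO → <0 0 0 0>; <0 0 0 2>; <0 0 1 0>; <0 0 1 2>; <0 1 0 0>; <0 1 0 2>; <0 1 1 0>; <0 1 1 2>; <1 0 0 0>; <1 0 0 2>; <1 0 1 2>
under PSO → <0 0 0 0>; <0 0 0 2>; <0 0 1 0>; <0 0 1 2>; <0 1 0 0>; <0 1 0 2>; <0 1 1 0>; <0 1 1 2>; <1 0 0 0>; <1 0 0 2>; <1 0 1 0>; <1 0 1 2>
target <0 0 0 0> ∈ {SC,TSO,PSO}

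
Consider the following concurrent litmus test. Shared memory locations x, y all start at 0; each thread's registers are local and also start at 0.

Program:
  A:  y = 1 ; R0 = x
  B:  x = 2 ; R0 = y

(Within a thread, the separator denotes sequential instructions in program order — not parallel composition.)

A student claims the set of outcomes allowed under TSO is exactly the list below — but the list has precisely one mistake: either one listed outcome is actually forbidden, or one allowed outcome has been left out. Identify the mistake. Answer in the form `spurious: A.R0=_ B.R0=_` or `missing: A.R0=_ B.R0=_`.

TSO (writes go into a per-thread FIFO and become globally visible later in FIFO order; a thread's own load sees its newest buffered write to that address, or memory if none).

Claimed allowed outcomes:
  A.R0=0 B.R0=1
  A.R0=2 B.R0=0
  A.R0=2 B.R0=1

missing: A.R0=0 B.R0=0

outcome vector order: (A.R0,B.R0)
under TSO → <0 0> <0 1> <2 0> <2 1>
TSO∖claimed = {<0 0>}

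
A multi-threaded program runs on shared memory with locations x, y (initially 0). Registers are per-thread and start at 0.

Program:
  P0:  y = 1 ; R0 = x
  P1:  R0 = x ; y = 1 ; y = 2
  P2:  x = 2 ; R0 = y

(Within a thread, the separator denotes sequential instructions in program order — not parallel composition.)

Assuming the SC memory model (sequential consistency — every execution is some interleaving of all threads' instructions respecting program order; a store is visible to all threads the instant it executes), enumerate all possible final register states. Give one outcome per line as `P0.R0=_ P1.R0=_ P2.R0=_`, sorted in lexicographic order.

P0.R0=0 P1.R0=0 P2.R0=1
P0.R0=0 P1.R0=0 P2.R0=2
P0.R0=0 P1.R0=2 P2.R0=1
P0.R0=0 P1.R0=2 P2.R0=2
P0.R0=2 P1.R0=0 P2.R0=0
P0.R0=2 P1.R0=0 P2.R0=1
P0.R0=2 P1.R0=0 P2.R0=2
P0.R0=2 P1.R0=2 P2.R0=0
P0.R0=2 P1.R0=2 P2.R0=1
P0.R0=2 P1.R0=2 P2.R0=2

outcome vector order: (P0.R0,P1.R0,P2.R0)
|SC outcomes| = 10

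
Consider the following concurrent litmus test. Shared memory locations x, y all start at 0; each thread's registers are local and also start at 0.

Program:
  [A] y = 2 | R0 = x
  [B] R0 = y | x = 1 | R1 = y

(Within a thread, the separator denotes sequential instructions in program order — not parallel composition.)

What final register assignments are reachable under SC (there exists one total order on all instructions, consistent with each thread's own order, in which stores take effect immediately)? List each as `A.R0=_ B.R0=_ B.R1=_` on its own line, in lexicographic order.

outcome vector order: (A.R0,B.R0,B.R1)
|SC outcomes| = 5

A.R0=0 B.R0=0 B.R1=2
A.R0=0 B.R0=2 B.R1=2
A.R0=1 B.R0=0 B.R1=0
A.R0=1 B.R0=0 B.R1=2
A.R0=1 B.R0=2 B.R1=2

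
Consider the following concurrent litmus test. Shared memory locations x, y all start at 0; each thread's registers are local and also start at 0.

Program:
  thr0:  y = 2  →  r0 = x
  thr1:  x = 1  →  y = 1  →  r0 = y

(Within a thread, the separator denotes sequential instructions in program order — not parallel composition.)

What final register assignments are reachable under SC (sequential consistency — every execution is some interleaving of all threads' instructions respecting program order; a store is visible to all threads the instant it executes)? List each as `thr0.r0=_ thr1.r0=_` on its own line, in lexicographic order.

thr0.r0=0 thr1.r0=1
thr0.r0=1 thr1.r0=1
thr0.r0=1 thr1.r0=2

outcome vector order: (thr0.r0,thr1.r0)
|SC outcomes| = 3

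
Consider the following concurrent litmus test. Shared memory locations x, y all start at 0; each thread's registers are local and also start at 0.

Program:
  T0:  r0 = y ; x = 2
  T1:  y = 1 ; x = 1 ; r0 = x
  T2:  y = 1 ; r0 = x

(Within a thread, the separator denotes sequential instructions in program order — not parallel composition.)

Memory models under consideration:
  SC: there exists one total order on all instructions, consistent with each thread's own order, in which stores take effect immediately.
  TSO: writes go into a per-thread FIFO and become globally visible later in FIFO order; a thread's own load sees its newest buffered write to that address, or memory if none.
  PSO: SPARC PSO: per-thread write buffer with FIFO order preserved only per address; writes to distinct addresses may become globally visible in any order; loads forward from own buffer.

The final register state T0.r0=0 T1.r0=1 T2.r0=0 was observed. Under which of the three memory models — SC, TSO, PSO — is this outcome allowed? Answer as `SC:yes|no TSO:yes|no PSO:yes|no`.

outcome vector order: (T0.r0,T1.r0,T2.r0)
under SC → <0 1 0>, <0 1 1>, <0 1 2>, <0 2 0>, <0 2 1>, <0 2 2>, <1 1 0>, <1 1 1>, <1 1 2>, <1 2 0>, <1 2 1>, <1 2 2>
under TSO → <0 1 0>, <0 1 1>, <0 1 2>, <0 2 0>, <0 2 1>, <0 2 2>, <1 1 0>, <1 1 1>, <1 1 2>, <1 2 0>, <1 2 1>, <1 2 2>
under PSO → <0 1 0>, <0 1 1>, <0 1 2>, <0 2 0>, <0 2 1>, <0 2 2>, <1 1 0>, <1 1 1>, <1 1 2>, <1 2 0>, <1 2 1>, <1 2 2>
target <0 1 0> ∈ {SC,TSO,PSO}

SC:yes TSO:yes PSO:yes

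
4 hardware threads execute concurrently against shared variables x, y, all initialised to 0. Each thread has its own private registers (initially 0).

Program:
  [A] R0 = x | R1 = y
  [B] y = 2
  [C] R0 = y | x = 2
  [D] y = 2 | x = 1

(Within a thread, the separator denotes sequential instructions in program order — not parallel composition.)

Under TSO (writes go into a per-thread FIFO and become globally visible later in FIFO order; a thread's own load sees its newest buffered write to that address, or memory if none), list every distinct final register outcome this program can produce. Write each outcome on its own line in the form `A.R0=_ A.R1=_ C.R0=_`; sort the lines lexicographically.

outcome vector order: (A.R0,A.R1,C.R0)
|TSO outcomes| = 9

A.R0=0 A.R1=0 C.R0=0
A.R0=0 A.R1=0 C.R0=2
A.R0=0 A.R1=2 C.R0=0
A.R0=0 A.R1=2 C.R0=2
A.R0=1 A.R1=2 C.R0=0
A.R0=1 A.R1=2 C.R0=2
A.R0=2 A.R1=0 C.R0=0
A.R0=2 A.R1=2 C.R0=0
A.R0=2 A.R1=2 C.R0=2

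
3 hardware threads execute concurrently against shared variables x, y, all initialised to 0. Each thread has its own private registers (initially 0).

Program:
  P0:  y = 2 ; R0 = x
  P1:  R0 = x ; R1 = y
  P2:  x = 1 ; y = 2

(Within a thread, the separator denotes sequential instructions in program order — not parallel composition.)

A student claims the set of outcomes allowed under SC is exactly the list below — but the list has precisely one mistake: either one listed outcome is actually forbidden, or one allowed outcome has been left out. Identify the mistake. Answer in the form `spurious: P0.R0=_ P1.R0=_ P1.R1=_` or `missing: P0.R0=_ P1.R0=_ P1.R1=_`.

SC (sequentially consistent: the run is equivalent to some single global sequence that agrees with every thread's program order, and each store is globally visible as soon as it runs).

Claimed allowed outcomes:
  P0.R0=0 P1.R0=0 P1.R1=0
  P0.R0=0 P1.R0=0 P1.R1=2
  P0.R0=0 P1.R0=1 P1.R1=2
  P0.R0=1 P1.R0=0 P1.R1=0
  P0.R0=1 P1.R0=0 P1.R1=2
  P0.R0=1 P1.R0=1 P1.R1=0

outcome vector order: (P0.R0,P1.R0,P1.R1)
under SC → <0 0 0> <0 0 2> <0 1 2> <1 0 0> <1 0 2> <1 1 0> <1 1 2>
SC∖claimed = {<1 1 2>}

missing: P0.R0=1 P1.R0=1 P1.R1=2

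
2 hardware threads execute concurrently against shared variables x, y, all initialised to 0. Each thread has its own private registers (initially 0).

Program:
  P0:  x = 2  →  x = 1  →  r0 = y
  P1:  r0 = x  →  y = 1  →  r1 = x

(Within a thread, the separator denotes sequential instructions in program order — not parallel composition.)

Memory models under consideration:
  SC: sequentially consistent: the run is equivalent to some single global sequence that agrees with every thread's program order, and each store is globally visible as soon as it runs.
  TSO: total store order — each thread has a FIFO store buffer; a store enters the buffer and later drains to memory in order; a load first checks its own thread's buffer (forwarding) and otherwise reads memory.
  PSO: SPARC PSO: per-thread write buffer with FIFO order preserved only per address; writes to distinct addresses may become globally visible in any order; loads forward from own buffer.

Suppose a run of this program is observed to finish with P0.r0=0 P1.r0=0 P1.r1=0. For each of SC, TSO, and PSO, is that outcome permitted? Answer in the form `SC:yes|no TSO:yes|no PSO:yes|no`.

outcome vector order: (P0.r0,P1.r0,P1.r1)
under SC → (0,0,1); (0,1,1); (0,2,1); (1,0,0); (1,0,1); (1,0,2); (1,1,1); (1,2,1); (1,2,2)
under TSO → (0,0,0); (0,0,1); (0,0,2); (0,1,1); (0,2,1); (0,2,2); (1,0,0); (1,0,1); (1,0,2); (1,1,1); (1,2,1); (1,2,2)
under PSO → (0,0,0); (0,0,1); (0,0,2); (0,1,1); (0,2,1); (0,2,2); (1,0,0); (1,0,1); (1,0,2); (1,1,1); (1,2,1); (1,2,2)
target (0,0,0) ∈ {TSO,PSO}

SC:no TSO:yes PSO:yes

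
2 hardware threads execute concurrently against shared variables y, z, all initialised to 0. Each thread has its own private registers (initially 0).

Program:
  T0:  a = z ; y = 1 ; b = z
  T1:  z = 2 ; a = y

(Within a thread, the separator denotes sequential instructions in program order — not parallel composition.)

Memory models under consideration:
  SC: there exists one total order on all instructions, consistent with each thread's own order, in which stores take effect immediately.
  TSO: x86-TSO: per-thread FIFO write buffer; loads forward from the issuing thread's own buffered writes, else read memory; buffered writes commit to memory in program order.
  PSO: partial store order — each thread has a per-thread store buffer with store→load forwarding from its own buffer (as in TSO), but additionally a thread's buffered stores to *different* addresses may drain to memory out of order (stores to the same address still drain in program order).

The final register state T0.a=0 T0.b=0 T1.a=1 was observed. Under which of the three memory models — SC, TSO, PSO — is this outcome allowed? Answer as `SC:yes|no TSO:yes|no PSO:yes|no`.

outcome vector order: (T0.a,T0.b,T1.a)
SC (5): 001 020 021 220 221
TSO (6): 000 001 020 021 220 221
PSO (6): 000 001 020 021 220 221
target 001 ∈ {SC,TSO,PSO}

SC:yes TSO:yes PSO:yes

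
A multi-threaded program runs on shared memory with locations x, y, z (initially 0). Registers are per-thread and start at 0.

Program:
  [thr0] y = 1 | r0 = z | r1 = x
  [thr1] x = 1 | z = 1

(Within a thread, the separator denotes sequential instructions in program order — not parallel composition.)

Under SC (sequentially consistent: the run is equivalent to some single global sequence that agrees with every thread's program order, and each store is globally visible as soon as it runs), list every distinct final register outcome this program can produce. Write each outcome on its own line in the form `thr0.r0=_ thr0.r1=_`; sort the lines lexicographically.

thr0.r0=0 thr0.r1=0
thr0.r0=0 thr0.r1=1
thr0.r0=1 thr0.r1=1

outcome vector order: (thr0.r0,thr0.r1)
|SC outcomes| = 3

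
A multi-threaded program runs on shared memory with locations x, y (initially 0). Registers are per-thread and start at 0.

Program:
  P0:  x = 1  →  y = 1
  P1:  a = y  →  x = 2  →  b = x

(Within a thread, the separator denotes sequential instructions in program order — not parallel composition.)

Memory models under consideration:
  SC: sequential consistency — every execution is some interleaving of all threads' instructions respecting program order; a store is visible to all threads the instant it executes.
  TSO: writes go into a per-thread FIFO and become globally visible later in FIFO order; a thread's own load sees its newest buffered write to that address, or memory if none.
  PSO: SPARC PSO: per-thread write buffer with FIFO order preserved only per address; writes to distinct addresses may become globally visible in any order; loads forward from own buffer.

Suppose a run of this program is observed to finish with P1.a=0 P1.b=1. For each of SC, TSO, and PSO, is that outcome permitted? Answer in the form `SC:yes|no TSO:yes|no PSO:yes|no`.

SC:yes TSO:yes PSO:yes

outcome vector order: (P1.a,P1.b)
[SC] allowed = {(0,1); (0,2); (1,2)}
[TSO] allowed = {(0,1); (0,2); (1,2)}
[PSO] allowed = {(0,1); (0,2); (1,1); (1,2)}
target (0,1) ∈ {SC,TSO,PSO}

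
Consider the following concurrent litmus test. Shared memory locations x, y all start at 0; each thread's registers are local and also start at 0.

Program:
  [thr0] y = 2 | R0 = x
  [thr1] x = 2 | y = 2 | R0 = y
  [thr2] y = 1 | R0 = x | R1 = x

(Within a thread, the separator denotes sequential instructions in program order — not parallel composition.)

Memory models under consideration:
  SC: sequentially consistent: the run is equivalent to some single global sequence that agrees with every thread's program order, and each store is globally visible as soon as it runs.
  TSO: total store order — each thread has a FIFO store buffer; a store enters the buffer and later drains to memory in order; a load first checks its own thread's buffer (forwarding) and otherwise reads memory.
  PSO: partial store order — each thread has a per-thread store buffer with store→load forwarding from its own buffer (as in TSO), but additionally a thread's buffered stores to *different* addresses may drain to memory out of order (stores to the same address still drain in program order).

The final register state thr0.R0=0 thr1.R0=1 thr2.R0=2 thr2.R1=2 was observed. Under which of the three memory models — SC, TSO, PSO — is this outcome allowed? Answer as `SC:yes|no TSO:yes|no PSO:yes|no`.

outcome vector order: (thr0.R0,thr1.R0,thr2.R0,thr2.R1)
SC (8): <0 1 2 2>, <0 2 0 0>, <0 2 0 2>, <0 2 2 2>, <2 1 2 2>, <2 2 0 0>, <2 2 0 2>, <2 2 2 2>
TSO (12): <0 1 0 0>, <0 1 0 2>, <0 1 2 2>, <0 2 0 0>, <0 2 0 2>, <0 2 2 2>, <2 1 0 0>, <2 1 0 2>, <2 1 2 2>, <2 2 0 0>, <2 2 0 2>, <2 2 2 2>
PSO (12): <0 1 0 0>, <0 1 0 2>, <0 1 2 2>, <0 2 0 0>, <0 2 0 2>, <0 2 2 2>, <2 1 0 0>, <2 1 0 2>, <2 1 2 2>, <2 2 0 0>, <2 2 0 2>, <2 2 2 2>
target <0 1 2 2> ∈ {SC,TSO,PSO}

SC:yes TSO:yes PSO:yes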